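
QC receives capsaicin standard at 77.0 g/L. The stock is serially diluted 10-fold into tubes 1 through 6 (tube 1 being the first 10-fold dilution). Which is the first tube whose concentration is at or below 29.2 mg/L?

tube 4

Tube n has concentration 77.0 g/L / 10ⁿ.
Need 10ⁿ ≥ 77.0 g/L / 29.2 mg/L = 2637, so n ≥ 3.42.
First such tube: n = 4.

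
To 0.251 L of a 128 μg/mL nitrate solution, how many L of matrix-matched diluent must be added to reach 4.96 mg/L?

6.23 L

4.96 mg/L = 4.96 μg/mL.
V₂ = C₁V₁/C₂ = 128 × 0.251 / 4.96 = 6.48 L.
Diluent to add = V₂ − V₁ = 6.48 − 0.251 = 6.23 L.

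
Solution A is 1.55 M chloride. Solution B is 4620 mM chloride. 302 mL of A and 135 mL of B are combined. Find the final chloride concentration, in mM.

2500 mM

C_B = 4620 mM = 4.62 M.
C_mix = (C_A·V_A + C_B·V_B)/(V_A + V_B) = (1.55×302 + 4.62×135) / 437.0 = 2.50 M = 2500 mM.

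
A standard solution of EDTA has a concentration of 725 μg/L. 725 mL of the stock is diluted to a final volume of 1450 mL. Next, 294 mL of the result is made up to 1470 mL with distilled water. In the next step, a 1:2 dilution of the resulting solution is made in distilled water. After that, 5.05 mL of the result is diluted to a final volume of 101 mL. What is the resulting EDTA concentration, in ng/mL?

Overall dilution factor = 2 × 5 × 2 × 20 = 400.
725 μg/L / 400 = 1.81 μg/L = 1.81 ng/mL.

1.81 ng/mL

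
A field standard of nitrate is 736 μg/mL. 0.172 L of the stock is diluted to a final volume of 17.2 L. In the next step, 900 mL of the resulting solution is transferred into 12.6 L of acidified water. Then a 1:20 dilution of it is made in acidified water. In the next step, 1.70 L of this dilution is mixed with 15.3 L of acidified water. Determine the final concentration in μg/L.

Overall dilution factor = 100 × 15 × 20 × 10 = 3.00 × 10⁵.
736 μg/mL / 3.00 × 10⁵ = 2.45 × 10⁻³ μg/mL = 2.45 μg/L.

2.45 μg/L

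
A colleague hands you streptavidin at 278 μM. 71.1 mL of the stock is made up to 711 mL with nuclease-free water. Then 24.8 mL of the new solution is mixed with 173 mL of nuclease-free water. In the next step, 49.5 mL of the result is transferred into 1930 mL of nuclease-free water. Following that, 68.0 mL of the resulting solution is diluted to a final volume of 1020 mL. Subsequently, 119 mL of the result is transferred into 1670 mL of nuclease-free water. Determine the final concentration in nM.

Overall dilution factor = 10 × 7.976 × 39.99 × 15 × 15.03 = 7.19 × 10⁵.
278 μM / 7.19 × 10⁵ = 3.87 × 10⁻⁴ μM = 0.387 nM.

0.387 nM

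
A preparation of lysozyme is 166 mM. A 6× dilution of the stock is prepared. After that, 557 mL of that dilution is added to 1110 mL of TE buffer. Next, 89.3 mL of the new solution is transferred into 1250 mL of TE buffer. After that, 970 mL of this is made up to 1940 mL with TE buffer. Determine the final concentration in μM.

Overall dilution factor = 6 × 2.993 × 15.00 × 2 = 539.
166 mM / 539 = 0.308 mM = 308 μM.

308 μM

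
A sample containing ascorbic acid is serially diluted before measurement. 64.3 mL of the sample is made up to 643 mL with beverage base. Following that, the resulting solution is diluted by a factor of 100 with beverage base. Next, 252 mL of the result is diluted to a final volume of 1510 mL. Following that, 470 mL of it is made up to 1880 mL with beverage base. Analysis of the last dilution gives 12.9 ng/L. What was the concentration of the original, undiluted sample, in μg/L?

Overall dilution factor = 10 × 100 × 5.992 × 4 = 2.40 × 10⁴.
Original = 12.9 ng/L × 2.40 × 10⁴ = 3.09 × 10⁵ ng/L = 309 μg/L.

309 μg/L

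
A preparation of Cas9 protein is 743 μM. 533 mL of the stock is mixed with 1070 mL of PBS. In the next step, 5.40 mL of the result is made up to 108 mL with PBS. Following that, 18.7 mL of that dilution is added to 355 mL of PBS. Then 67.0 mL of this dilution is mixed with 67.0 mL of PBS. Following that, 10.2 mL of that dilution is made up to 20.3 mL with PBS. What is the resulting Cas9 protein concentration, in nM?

Overall dilution factor = 3.008 × 20 × 19.98 × 2 × 1.990 = 4785.
743 μM / 4785 = 0.155 μM = 155 nM.

155 nM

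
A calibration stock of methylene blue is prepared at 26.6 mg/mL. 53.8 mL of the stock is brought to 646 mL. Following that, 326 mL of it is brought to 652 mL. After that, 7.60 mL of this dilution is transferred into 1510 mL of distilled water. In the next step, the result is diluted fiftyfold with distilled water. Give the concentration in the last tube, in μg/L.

Overall dilution factor = 12.01 × 2 × 199.7 × 50 = 2.40 × 10⁵.
26.6 mg/mL / 2.40 × 10⁵ = 1.11 × 10⁻⁴ mg/mL = 111 μg/L.

111 μg/L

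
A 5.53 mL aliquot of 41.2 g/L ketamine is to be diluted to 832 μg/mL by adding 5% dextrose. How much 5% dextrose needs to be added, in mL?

268 mL

832 μg/mL = 0.832 g/L.
V₂ = C₁V₁/C₂ = 41.2 × 5.53 / 0.832 = 274 mL.
Diluent to add = V₂ − V₁ = 274 − 5.53 = 268 mL.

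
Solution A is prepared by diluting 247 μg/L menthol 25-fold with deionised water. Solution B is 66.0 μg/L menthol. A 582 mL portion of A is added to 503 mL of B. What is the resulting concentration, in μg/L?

C_A = 247 μg/L / 25 = 9.88 μg/L.
C_mix = (C_A·V_A + C_B·V_B)/(V_A + V_B) = (9.88×582 + 66.0×503) / 1085 = 35.9 μg/L.

35.9 μg/L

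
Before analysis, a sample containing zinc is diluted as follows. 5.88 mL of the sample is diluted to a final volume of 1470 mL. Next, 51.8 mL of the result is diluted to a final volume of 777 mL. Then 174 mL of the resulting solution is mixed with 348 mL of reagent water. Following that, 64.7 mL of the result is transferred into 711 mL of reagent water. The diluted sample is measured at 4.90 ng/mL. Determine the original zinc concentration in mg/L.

661 mg/L

Overall dilution factor = 250 × 15 × 3 × 11.99 = 1.35 × 10⁵.
Original = 4.90 ng/mL × 1.35 × 10⁵ = 6.61 × 10⁵ ng/mL = 661 mg/L.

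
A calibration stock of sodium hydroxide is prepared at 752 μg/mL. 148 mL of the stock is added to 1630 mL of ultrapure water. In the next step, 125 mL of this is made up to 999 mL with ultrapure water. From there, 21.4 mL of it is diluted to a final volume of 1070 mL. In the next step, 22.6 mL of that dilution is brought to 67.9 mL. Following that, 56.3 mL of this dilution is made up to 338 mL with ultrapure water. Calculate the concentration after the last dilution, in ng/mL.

8.68 ng/mL

Overall dilution factor = 12.01 × 7.992 × 50 × 3.004 × 6.004 = 8.66 × 10⁴.
752 μg/mL / 8.66 × 10⁴ = 8.68 × 10⁻³ μg/mL = 8.68 ng/mL.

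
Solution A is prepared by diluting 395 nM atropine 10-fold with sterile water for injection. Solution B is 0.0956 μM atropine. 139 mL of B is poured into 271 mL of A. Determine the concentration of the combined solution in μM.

0.0585 μM

C_A = 395 nM / 10 = 39.5 nM.
C_B = 0.0956 μM = 95.6 nM.
C_mix = (C_A·V_A + C_B·V_B)/(V_A + V_B) = (39.5×271 + 95.6×139) / 410.0 = 58.5 nM = 0.0585 μM.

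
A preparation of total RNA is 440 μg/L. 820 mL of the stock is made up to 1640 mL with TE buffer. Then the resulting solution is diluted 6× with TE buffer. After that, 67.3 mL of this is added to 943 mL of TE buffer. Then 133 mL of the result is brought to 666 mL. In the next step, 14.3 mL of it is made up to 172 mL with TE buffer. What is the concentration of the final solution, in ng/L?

Overall dilution factor = 2 × 6 × 15.01 × 5.008 × 12.03 = 1.09 × 10⁴.
440 μg/L / 1.09 × 10⁴ = 0.0406 μg/L = 40.6 ng/L.

40.6 ng/L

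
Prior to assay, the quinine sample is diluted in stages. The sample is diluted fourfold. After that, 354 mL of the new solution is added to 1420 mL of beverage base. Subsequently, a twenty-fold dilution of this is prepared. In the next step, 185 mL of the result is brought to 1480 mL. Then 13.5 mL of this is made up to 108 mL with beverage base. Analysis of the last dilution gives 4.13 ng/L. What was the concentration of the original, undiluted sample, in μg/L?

Overall dilution factor = 4 × 5.011 × 20 × 8 × 8 = 2.57 × 10⁴.
Original = 4.13 ng/L × 2.57 × 10⁴ = 1.06 × 10⁵ ng/L = 106 μg/L.

106 μg/L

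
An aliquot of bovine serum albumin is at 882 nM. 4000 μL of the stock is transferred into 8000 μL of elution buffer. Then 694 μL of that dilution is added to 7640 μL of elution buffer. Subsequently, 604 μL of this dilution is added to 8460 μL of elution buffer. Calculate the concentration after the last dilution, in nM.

Overall dilution factor = 3 × 12.01 × 15.01 = 541.
882 nM / 541 = 1.63 nM.

1.63 nM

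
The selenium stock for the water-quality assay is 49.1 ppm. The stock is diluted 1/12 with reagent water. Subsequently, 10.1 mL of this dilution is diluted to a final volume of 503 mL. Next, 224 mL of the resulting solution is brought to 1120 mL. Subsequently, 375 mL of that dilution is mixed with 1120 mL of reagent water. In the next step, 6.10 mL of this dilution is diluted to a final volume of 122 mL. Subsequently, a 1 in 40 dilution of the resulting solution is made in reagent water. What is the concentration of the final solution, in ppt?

5.15 ppt

Overall dilution factor = 12 × 49.80 × 5 × 3.987 × 20 × 40 = 9.53 × 10⁶.
49.1 ppm / 9.53 × 10⁶ = 5.15 × 10⁻⁶ ppm = 5.15 ppt.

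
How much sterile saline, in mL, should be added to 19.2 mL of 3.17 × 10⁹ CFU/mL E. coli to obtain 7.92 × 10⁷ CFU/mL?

749 mL

V₂ = C₁V₁/C₂ = 3.17 × 10⁹ × 19.2 / 7.92 × 10⁷ = 768 mL.
Diluent to add = V₂ − V₁ = 768 − 19.2 = 749 mL.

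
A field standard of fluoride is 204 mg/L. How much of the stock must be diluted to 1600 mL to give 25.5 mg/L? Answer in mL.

V₁ = C₂V₂/C₁ = 25.5 × 1600 / 204 = 200 mL.

200 mL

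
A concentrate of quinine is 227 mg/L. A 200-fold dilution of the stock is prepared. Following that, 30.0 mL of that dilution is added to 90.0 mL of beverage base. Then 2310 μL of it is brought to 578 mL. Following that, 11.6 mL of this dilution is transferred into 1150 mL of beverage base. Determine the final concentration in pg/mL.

11.3 pg/mL

Overall dilution factor = 200 × 4 × 250.2 × 100.1 = 2.00 × 10⁷.
227 mg/L / 2.00 × 10⁷ = 1.13 × 10⁻⁵ mg/L = 11.3 pg/mL.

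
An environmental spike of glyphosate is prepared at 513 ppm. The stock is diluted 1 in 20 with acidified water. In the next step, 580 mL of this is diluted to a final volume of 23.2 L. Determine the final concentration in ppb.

Overall dilution factor = 20 × 40 = 800.
513 ppm / 800 = 0.641 ppm = 641 ppb.

641 ppb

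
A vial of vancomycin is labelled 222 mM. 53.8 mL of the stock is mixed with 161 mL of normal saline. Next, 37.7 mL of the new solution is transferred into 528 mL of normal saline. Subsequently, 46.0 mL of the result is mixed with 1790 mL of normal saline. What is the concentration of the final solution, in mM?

Overall dilution factor = 3.993 × 15.01 × 39.91 = 2391.
222 mM / 2391 = 0.0928 mM.

0.0928 mM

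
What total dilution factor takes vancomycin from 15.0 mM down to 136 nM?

Factor = C₀/C_target = 15.0 mM / 136 nM = 1.10 × 10⁵.

1.10 × 10⁵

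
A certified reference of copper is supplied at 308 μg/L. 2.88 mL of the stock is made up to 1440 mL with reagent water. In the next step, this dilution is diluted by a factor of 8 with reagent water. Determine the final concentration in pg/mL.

Overall dilution factor = 500 × 8 = 4000.
308 μg/L / 4000 = 0.0770 μg/L = 77.0 pg/mL.

77.0 pg/mL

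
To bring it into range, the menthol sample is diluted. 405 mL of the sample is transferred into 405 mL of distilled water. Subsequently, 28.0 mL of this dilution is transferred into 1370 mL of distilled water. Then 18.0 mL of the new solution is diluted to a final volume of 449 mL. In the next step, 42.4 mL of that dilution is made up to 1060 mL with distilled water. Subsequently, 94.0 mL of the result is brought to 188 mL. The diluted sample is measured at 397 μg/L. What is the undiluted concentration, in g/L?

49.4 g/L

Overall dilution factor = 2 × 49.93 × 24.94 × 25 × 2 = 1.25 × 10⁵.
Original = 397 μg/L × 1.25 × 10⁵ = 4.94 × 10⁷ μg/L = 49.4 g/L.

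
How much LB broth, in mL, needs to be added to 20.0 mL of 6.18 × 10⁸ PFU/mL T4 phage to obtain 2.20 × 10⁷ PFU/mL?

542 mL

V₂ = C₁V₁/C₂ = 6.18 × 10⁸ × 20.0 / 2.20 × 10⁷ = 562 mL.
Diluent to add = V₂ − V₁ = 562 − 20.0 = 542 mL.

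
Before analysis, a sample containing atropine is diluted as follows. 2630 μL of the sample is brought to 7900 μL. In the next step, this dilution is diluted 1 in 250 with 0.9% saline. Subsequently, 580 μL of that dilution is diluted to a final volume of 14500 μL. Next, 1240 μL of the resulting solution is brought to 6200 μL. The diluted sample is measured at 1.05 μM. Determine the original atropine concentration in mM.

Overall dilution factor = 3.004 × 250 × 25 × 5 = 9.39 × 10⁴.
Original = 1.05 μM × 9.39 × 10⁴ = 9.86 × 10⁴ μM = 98.6 mM.

98.6 mM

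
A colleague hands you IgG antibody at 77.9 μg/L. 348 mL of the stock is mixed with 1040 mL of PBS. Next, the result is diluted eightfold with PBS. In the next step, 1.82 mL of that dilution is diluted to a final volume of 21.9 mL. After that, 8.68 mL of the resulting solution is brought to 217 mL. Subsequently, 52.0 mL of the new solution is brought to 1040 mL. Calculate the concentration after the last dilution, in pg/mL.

Overall dilution factor = 3.989 × 8 × 12.03 × 25 × 20 = 1.92 × 10⁵.
77.9 μg/L / 1.92 × 10⁵ = 4.06 × 10⁻⁴ μg/L = 0.406 pg/mL.

0.406 pg/mL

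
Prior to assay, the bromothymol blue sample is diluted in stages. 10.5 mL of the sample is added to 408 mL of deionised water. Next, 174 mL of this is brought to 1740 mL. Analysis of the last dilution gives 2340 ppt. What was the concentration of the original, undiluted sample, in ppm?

0.933 ppm

Overall dilution factor = 39.86 × 10 = 399.
Original = 2340 ppt × 399 = 9.33 × 10⁵ ppt = 0.933 ppm.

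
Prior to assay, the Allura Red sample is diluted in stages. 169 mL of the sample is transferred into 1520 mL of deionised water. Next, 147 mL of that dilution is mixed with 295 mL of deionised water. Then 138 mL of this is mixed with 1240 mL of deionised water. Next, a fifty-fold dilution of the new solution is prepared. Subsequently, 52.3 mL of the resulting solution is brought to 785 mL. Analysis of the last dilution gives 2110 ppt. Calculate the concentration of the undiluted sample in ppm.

475 ppm

Overall dilution factor = 9.994 × 3.007 × 9.986 × 50 × 15.01 = 2.25 × 10⁵.
Original = 2110 ppt × 2.25 × 10⁵ = 4.75 × 10⁸ ppt = 475 ppm.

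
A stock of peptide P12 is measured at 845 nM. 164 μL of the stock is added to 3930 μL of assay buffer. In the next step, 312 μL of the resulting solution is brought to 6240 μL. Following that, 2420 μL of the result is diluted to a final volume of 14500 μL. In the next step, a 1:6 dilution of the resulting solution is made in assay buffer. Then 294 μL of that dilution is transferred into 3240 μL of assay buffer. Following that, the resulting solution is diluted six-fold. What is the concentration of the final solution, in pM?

0.653 pM

Overall dilution factor = 24.96 × 20 × 5.992 × 6 × 12.02 × 6 = 1.29 × 10⁶.
845 nM / 1.29 × 10⁶ = 6.53 × 10⁻⁴ nM = 0.653 pM.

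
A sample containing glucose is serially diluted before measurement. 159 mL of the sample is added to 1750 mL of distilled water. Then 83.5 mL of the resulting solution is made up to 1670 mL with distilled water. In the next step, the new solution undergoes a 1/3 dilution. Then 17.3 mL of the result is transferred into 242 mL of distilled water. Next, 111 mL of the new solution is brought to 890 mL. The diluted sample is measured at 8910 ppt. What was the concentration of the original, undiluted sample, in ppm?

771 ppm

Overall dilution factor = 12.01 × 20 × 3 × 14.99 × 8.018 = 8.66 × 10⁴.
Original = 8910 ppt × 8.66 × 10⁴ = 7.71 × 10⁸ ppt = 771 ppm.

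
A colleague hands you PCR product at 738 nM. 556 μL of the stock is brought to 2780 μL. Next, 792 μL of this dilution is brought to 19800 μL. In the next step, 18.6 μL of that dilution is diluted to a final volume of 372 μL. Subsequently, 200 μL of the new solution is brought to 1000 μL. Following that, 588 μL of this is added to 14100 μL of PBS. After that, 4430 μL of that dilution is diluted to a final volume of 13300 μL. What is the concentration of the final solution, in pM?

Overall dilution factor = 5 × 25 × 20 × 5 × 24.98 × 3.002 = 9.37 × 10⁵.
738 nM / 9.37 × 10⁵ = 7.87 × 10⁻⁴ nM = 0.787 pM.

0.787 pM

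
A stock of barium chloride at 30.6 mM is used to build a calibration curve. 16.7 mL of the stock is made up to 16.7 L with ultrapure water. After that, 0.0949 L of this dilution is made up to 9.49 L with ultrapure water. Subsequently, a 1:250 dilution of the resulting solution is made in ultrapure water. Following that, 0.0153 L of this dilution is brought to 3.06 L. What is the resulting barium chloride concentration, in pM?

6.12 pM

Overall dilution factor = 1000 × 100 × 250 × 200 = 5.00 × 10⁹.
30.6 mM / 5.00 × 10⁹ = 6.12 × 10⁻⁹ mM = 6.12 pM.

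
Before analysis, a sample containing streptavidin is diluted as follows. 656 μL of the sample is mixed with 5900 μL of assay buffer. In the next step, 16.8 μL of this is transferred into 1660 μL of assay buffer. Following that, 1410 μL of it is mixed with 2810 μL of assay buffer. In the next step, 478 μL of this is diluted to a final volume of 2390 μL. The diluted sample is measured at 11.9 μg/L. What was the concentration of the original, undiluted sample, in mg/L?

Overall dilution factor = 9.994 × 99.81 × 2.993 × 5 = 1.49 × 10⁴.
Original = 11.9 μg/L × 1.49 × 10⁴ = 1.78 × 10⁵ μg/L = 178 mg/L.

178 mg/L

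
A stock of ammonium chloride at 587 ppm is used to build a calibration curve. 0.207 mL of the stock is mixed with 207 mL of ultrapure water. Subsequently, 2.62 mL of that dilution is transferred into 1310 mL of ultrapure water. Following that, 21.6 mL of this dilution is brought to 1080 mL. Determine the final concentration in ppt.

Overall dilution factor = 1001 × 501 × 50 = 2.51 × 10⁷.
587 ppm / 2.51 × 10⁷ = 2.34 × 10⁻⁵ ppm = 23.4 ppt.

23.4 ppt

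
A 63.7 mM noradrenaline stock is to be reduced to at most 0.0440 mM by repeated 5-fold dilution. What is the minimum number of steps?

5

Need 5ⁿ ≥ 1448, so n ≥ log(1448)/log(5) = 4.52.
Minimum whole steps: n = 5.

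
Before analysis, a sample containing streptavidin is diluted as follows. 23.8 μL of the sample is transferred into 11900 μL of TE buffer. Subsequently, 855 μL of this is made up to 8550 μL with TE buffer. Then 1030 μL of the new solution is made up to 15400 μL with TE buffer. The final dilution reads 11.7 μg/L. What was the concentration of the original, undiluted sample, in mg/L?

Overall dilution factor = 501 × 10 × 14.95 = 7.49 × 10⁴.
Original = 11.7 μg/L × 7.49 × 10⁴ = 8.76 × 10⁵ μg/L = 876 mg/L.

876 mg/L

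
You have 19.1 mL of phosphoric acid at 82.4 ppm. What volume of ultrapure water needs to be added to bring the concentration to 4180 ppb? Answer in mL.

357 mL

4180 ppb = 4.18 ppm.
V₂ = C₁V₁/C₂ = 82.4 × 19.1 / 4.18 = 377 mL.
Diluent to add = V₂ − V₁ = 377 − 19.1 = 357 mL.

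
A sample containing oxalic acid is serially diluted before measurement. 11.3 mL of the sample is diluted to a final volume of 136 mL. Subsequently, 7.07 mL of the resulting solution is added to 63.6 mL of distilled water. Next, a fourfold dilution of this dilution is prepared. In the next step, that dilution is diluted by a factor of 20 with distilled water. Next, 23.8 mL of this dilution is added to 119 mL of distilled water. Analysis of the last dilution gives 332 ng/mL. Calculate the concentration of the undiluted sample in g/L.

19.2 g/L

Overall dilution factor = 12.04 × 9.996 × 4 × 20 × 6 = 5.77 × 10⁴.
Original = 332 ng/mL × 5.77 × 10⁴ = 1.92 × 10⁷ ng/mL = 19.2 g/L.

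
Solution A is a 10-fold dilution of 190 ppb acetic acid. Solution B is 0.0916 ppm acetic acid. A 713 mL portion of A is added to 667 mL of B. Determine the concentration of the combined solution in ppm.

0.0541 ppm

C_A = 190 ppb / 10 = 19.0 ppb.
C_B = 0.0916 ppm = 91.6 ppb.
C_mix = (C_A·V_A + C_B·V_B)/(V_A + V_B) = (19.0×713 + 91.6×667) / 1380 = 54.1 ppb = 0.0541 ppm.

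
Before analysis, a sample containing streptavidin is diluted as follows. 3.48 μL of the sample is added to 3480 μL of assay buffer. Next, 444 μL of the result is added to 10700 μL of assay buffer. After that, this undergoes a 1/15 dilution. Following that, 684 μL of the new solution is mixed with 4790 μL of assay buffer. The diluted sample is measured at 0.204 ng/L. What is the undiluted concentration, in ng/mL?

615 ng/mL

Overall dilution factor = 1001 × 25.10 × 15 × 8.003 = 3.02 × 10⁶.
Original = 0.204 ng/L × 3.02 × 10⁶ = 6.15 × 10⁵ ng/L = 615 ng/mL.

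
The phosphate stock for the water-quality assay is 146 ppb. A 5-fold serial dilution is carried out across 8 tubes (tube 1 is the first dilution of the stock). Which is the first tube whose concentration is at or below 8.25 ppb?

Tube n has concentration 146 ppb / 5ⁿ.
Need 5ⁿ ≥ 146 ppb / 8.25 ppb = 17.7, so n ≥ 1.79.
First such tube: n = 2.

tube 2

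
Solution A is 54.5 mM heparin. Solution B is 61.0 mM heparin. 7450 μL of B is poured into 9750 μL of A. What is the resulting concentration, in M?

0.0573 M

C_mix = (C_A·V_A + C_B·V_B)/(V_A + V_B) = (54.5×9750 + 61.0×7450) / 17200 = 57.3 mM = 0.0573 M.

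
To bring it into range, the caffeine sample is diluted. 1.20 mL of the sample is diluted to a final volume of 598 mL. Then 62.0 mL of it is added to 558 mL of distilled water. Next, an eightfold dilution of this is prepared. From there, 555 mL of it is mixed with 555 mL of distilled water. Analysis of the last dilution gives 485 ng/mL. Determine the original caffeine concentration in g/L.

38.7 g/L

Overall dilution factor = 498.3 × 10 × 8 × 2 = 7.97 × 10⁴.
Original = 485 ng/mL × 7.97 × 10⁴ = 3.87 × 10⁷ ng/mL = 38.7 g/L.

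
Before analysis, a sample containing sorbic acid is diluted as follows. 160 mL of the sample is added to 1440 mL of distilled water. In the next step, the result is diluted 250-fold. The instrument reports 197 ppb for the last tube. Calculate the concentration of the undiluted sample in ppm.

492 ppm

Overall dilution factor = 10 × 250 = 2500.
Original = 197 ppb × 2500 = 4.92 × 10⁵ ppb = 492 ppm.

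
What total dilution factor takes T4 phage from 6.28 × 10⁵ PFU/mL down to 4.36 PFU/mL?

1.44 × 10⁵

Factor = C₀/C_target = 6.28 × 10⁵ PFU/mL / 4.36 PFU/mL = 1.44 × 10⁵.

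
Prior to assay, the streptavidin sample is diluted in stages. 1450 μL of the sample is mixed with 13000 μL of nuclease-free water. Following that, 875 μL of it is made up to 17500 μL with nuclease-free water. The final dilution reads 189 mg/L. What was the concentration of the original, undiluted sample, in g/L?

Overall dilution factor = 9.966 × 20 = 199.
Original = 189 mg/L × 199 = 3.77 × 10⁴ mg/L = 37.7 g/L.

37.7 g/L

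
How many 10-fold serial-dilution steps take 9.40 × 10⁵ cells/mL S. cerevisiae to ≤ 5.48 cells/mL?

6

Need 10ⁿ ≥ 1.72 × 10⁵, so n ≥ log(1.72 × 10⁵)/log(10) = 5.23.
Minimum whole steps: n = 6.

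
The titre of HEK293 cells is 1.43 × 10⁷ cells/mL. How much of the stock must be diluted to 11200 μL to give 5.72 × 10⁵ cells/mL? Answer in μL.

V₁ = C₂V₂/C₁ = 5.72 × 10⁵ × 11200 / 1.43 × 10⁷ = 448 μL.

448 μL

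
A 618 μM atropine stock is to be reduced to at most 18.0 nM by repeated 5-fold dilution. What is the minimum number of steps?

7

Need 5ⁿ ≥ 3.43 × 10⁴, so n ≥ log(3.43 × 10⁴)/log(5) = 6.49.
Minimum whole steps: n = 7.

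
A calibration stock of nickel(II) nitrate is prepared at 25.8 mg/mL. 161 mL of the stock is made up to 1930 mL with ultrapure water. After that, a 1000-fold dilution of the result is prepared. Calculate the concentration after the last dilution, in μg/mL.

2.15 μg/mL

Overall dilution factor = 11.99 × 1000 = 1.20 × 10⁴.
25.8 mg/mL / 1.20 × 10⁴ = 2.15 × 10⁻³ mg/mL = 2.15 μg/mL.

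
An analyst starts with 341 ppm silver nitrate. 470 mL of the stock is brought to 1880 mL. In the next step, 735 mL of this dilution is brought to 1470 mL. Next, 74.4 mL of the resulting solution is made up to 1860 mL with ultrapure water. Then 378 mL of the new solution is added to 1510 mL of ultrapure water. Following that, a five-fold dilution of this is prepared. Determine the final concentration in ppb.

68.3 ppb

Overall dilution factor = 4 × 2 × 25 × 4.995 × 5 = 4995.
341 ppm / 4995 = 0.0683 ppm = 68.3 ppb.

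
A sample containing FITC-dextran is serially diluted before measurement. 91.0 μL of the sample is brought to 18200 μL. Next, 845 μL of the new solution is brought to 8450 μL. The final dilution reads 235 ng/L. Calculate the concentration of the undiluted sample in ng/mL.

Overall dilution factor = 200 × 10 = 2000.
Original = 235 ng/L × 2000 = 4.70 × 10⁵ ng/L = 470 ng/mL.

470 ng/mL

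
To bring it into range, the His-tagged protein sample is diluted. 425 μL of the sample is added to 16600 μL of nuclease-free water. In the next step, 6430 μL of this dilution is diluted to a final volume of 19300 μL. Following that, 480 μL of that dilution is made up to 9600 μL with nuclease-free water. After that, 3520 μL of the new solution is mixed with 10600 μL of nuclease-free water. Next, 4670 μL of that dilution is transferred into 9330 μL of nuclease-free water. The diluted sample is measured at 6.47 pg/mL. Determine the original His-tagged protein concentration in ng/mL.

187 ng/mL

Overall dilution factor = 40.06 × 3.002 × 20 × 4.011 × 2.998 = 2.89 × 10⁴.
Original = 6.47 pg/mL × 2.89 × 10⁴ = 1.87 × 10⁵ pg/mL = 187 ng/mL.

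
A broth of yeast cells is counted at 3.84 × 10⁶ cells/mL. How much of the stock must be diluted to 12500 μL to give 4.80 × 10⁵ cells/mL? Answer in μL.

V₁ = C₂V₂/C₁ = 4.80 × 10⁵ × 12500 / 3.84 × 10⁶ = 1562 μL.

1560 μL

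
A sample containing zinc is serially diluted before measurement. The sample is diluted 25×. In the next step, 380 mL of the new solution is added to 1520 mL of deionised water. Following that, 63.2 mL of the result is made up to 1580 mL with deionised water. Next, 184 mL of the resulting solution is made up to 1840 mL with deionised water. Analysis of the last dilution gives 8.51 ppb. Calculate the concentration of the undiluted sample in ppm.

266 ppm

Overall dilution factor = 25 × 5 × 25 × 10 = 3.12 × 10⁴.
Original = 8.51 ppb × 3.12 × 10⁴ = 2.66 × 10⁵ ppb = 266 ppm.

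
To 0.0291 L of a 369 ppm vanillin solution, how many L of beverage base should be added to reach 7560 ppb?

1.39 L

7560 ppb = 7.56 ppm.
V₂ = C₁V₁/C₂ = 369 × 0.0291 / 7.56 = 1.42 L.
Diluent to add = V₂ − V₁ = 1.42 − 0.0291 = 1.39 L.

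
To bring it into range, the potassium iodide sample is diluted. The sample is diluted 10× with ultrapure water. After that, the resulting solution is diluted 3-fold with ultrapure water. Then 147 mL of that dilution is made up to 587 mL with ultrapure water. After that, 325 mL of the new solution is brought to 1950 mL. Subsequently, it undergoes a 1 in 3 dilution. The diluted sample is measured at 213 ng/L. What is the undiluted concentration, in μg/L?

459 μg/L

Overall dilution factor = 10 × 3 × 3.993 × 6 × 3 = 2156.
Original = 213 ng/L × 2156 = 4.59 × 10⁵ ng/L = 459 μg/L.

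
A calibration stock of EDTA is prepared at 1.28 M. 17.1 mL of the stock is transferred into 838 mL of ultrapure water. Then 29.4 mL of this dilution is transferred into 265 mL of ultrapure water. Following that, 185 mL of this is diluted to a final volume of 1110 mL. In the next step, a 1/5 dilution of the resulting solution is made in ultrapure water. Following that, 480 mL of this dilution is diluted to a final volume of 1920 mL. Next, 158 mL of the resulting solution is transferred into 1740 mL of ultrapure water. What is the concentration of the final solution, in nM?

Overall dilution factor = 50.01 × 10.01 × 6 × 5 × 4 × 12.01 = 7.22 × 10⁵.
1.28 M / 7.22 × 10⁵ = 1.77 × 10⁻⁶ M = 1770 nM.

1770 nM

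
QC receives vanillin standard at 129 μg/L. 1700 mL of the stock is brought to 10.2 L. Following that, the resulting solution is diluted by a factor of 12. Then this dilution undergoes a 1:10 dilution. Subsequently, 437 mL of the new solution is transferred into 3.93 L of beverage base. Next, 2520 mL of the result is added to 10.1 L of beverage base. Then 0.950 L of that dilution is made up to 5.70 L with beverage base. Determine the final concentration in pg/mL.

Overall dilution factor = 6 × 12 × 10 × 9.993 × 5.008 × 6 = 2.16 × 10⁵.
129 μg/L / 2.16 × 10⁵ = 5.97 × 10⁻⁴ μg/L = 0.597 pg/mL.

0.597 pg/mL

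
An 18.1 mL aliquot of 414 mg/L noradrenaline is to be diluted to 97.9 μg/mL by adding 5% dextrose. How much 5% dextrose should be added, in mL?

97.9 μg/mL = 97.9 mg/L.
V₂ = C₁V₁/C₂ = 414 × 18.1 / 97.9 = 76.5 mL.
Diluent to add = V₂ − V₁ = 76.5 − 18.1 = 58.4 mL.

58.4 mL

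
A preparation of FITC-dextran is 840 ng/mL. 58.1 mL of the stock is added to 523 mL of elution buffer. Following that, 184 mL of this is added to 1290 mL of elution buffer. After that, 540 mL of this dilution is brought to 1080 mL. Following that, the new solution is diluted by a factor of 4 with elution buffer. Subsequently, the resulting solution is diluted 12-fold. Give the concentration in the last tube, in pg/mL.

109 pg/mL

Overall dilution factor = 10.00 × 8.011 × 2 × 4 × 12 = 7692.
840 ng/mL / 7692 = 0.109 ng/mL = 109 pg/mL.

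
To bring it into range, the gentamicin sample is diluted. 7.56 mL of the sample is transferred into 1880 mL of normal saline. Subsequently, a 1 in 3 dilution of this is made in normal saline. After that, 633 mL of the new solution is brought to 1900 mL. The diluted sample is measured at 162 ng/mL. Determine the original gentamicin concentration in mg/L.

364 mg/L

Overall dilution factor = 249.7 × 3 × 3.002 = 2248.
Original = 162 ng/mL × 2248 = 3.64 × 10⁵ ng/mL = 364 mg/L.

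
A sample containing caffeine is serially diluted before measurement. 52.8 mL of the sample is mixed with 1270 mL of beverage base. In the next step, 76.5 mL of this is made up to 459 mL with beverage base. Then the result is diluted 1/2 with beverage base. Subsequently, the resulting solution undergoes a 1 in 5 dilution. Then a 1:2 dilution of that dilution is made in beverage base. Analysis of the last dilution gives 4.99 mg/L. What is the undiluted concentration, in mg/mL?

15.0 mg/mL

Overall dilution factor = 25.05 × 6 × 2 × 5 × 2 = 3006.
Original = 4.99 mg/L × 3006 = 1.50 × 10⁴ mg/L = 15.0 mg/mL.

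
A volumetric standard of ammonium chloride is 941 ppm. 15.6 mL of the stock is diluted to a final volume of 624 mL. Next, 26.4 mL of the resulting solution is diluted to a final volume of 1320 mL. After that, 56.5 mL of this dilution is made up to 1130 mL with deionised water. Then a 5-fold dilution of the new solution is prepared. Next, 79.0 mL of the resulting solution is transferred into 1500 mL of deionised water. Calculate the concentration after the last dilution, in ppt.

235 ppt

Overall dilution factor = 40 × 50 × 20 × 5 × 19.99 = 4.00 × 10⁶.
941 ppm / 4.00 × 10⁶ = 2.35 × 10⁻⁴ ppm = 235 ppt.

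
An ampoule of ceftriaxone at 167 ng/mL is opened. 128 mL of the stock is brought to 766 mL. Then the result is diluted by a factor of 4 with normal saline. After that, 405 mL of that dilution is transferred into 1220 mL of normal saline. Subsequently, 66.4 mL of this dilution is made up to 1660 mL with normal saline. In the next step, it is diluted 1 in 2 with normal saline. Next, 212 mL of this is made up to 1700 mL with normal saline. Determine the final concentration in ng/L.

Overall dilution factor = 5.984 × 4 × 4.012 × 25 × 2 × 8.019 = 3.85 × 10⁴.
167 ng/mL / 3.85 × 10⁴ = 4.34 × 10⁻³ ng/mL = 4.34 ng/L.

4.34 ng/L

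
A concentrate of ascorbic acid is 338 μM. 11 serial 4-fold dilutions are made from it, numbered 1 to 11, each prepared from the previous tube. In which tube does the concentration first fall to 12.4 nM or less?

tube 8

Tube n has concentration 338 μM / 4ⁿ.
Need 4ⁿ ≥ 338 μM / 12.4 nM = 2.73 × 10⁴, so n ≥ 7.37.
First such tube: n = 8.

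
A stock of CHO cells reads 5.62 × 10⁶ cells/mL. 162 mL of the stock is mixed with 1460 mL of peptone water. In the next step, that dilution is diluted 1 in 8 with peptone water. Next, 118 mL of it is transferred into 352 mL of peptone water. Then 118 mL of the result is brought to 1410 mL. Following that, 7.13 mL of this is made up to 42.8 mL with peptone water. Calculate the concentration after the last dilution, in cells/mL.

Overall dilution factor = 10.01 × 8 × 3.983 × 11.95 × 6.003 = 2.29 × 10⁴.
5.62 × 10⁶ cells/mL / 2.29 × 10⁴ = 246 cells/mL.

246 cells/mL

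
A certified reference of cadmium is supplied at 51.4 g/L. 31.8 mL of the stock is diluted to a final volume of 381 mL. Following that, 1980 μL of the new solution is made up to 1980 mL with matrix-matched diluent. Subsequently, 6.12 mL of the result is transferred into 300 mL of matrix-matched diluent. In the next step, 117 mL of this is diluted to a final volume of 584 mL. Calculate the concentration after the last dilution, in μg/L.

Overall dilution factor = 11.98 × 1000 × 50.02 × 4.991 = 2.99 × 10⁶.
51.4 g/L / 2.99 × 10⁶ = 1.72 × 10⁻⁵ g/L = 17.2 μg/L.

17.2 μg/L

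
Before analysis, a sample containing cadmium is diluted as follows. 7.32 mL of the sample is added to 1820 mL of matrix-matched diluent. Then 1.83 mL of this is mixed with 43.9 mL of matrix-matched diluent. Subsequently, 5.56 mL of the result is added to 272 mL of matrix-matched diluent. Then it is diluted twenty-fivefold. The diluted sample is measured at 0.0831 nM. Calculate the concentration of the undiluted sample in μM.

Overall dilution factor = 249.6 × 24.99 × 49.92 × 25 = 7.79 × 10⁶.
Original = 0.0831 nM × 7.79 × 10⁶ = 6.47 × 10⁵ nM = 647 μM.

647 μM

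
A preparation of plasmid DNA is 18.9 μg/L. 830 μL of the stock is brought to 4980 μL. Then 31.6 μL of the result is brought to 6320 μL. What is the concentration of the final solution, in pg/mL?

15.8 pg/mL

Overall dilution factor = 6 × 200 = 1200.
18.9 μg/L / 1200 = 0.0158 μg/L = 15.8 pg/mL.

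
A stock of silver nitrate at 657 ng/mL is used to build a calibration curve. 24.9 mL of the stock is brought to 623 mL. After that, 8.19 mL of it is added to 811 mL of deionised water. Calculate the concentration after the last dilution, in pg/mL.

Overall dilution factor = 25.02 × 100.0 = 2503.
657 ng/mL / 2503 = 0.263 ng/mL = 263 pg/mL.

263 pg/mL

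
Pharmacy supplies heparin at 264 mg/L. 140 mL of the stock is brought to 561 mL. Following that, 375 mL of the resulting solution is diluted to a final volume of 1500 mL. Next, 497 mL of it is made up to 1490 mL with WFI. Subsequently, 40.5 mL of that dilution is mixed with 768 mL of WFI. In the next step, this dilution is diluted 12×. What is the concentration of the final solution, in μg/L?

Overall dilution factor = 4.007 × 4 × 2.998 × 19.96 × 12 = 1.15 × 10⁴.
264 mg/L / 1.15 × 10⁴ = 0.0229 mg/L = 22.9 μg/L.

22.9 μg/L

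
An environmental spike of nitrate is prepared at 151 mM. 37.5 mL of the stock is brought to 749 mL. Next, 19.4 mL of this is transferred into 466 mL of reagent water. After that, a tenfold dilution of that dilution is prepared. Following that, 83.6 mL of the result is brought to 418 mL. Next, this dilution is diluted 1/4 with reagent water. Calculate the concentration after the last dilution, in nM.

Overall dilution factor = 19.97 × 25.02 × 10 × 5 × 4 = 9.99 × 10⁴.
151 mM / 9.99 × 10⁴ = 1.51 × 10⁻³ mM = 1510 nM.

1510 nM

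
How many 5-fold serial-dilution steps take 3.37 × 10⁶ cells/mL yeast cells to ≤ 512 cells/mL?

6

Need 5ⁿ ≥ 6582, so n ≥ log(6582)/log(5) = 5.46.
Minimum whole steps: n = 6.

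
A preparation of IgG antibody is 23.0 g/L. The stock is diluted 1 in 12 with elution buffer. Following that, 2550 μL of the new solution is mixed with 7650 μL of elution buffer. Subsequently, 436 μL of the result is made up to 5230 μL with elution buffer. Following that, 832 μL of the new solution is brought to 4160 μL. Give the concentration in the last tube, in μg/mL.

Overall dilution factor = 12 × 4 × 12.00 × 5 = 2879.
23.0 g/L / 2879 = 7.99 × 10⁻³ g/L = 7.99 μg/mL.

7.99 μg/mL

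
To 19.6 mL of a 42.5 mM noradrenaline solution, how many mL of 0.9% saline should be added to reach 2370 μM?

2370 μM = 2.37 mM.
V₂ = C₁V₁/C₂ = 42.5 × 19.6 / 2.37 = 351 mL.
Diluent to add = V₂ − V₁ = 351 − 19.6 = 332 mL.

332 mL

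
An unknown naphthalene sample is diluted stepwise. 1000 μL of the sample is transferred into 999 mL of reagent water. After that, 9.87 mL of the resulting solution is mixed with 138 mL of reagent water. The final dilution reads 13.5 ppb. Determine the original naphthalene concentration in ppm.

Overall dilution factor = 1000 × 14.98 = 1.50 × 10⁴.
Original = 13.5 ppb × 1.50 × 10⁴ = 2.02 × 10⁵ ppb = 202 ppm.

202 ppm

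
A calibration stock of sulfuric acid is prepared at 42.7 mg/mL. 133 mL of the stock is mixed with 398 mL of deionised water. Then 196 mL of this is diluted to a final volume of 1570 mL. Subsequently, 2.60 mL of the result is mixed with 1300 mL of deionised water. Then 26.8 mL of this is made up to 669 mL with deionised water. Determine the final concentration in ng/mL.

Overall dilution factor = 3.992 × 8.010 × 501 × 24.96 = 4.00 × 10⁵.
42.7 mg/mL / 4.00 × 10⁵ = 1.07 × 10⁻⁴ mg/mL = 107 ng/mL.

107 ng/mL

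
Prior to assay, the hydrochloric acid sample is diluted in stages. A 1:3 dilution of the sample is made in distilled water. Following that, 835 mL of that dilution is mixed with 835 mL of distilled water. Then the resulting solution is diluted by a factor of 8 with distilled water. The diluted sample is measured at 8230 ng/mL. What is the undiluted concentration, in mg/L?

Overall dilution factor = 3 × 2 × 8 = 48.0.
Original = 8230 ng/mL × 48.0 = 3.95 × 10⁵ ng/mL = 395 mg/L.

395 mg/L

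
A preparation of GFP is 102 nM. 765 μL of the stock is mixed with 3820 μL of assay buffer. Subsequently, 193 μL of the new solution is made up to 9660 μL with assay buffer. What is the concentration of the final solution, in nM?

0.340 nM

Overall dilution factor = 5.993 × 50.05 = 300.
102 nM / 300 = 0.340 nM.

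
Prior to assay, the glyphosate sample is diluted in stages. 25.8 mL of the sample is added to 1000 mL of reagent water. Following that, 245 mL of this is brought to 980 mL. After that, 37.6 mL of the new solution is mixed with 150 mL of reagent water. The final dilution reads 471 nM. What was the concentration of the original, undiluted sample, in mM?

0.374 mM

Overall dilution factor = 39.76 × 4 × 4.989 = 794.
Original = 471 nM × 794 = 3.74 × 10⁵ nM = 0.374 mM.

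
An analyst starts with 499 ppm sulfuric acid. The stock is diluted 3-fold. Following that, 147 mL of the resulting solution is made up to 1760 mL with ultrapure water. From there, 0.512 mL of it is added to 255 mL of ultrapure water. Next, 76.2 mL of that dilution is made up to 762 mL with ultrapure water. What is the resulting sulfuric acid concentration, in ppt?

2780 ppt

Overall dilution factor = 3 × 11.97 × 499.0 × 10 = 1.79 × 10⁵.
499 ppm / 1.79 × 10⁵ = 2.78 × 10⁻³ ppm = 2780 ppt.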